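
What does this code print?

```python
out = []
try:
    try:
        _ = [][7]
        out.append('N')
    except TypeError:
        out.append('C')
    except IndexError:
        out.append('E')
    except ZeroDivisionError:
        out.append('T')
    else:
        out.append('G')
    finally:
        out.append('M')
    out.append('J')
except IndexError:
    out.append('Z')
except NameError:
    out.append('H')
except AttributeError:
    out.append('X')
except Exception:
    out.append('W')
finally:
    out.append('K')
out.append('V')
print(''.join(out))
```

Execution trace: 'E' (inner except IndexError) → 'M' (inner finally) → 'J' (try body, no exception) → 'K' (finally) → 'V' (after the try/except). Output: EMJKV

Answer: EMJKV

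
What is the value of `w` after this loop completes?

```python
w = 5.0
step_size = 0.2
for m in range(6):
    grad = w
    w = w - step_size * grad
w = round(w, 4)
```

Gradient descent: w = 5.0 * (1 - 0.2)^6
`w` takes the values: 5.0 → 4.0 → 3.2 → 2.56 → 2.048 → 1.6384 → 1.31072 → 1.3107

Answer: 1.3107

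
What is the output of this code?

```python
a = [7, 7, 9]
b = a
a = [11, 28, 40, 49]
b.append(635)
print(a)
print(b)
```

Key concept: rebinding vs mutation: a is rebound to a new list, b still points at the original.
Step by step:
`a = [7, 7, 9]` → a = [7, 7, 9]
`b = a` → b = [7, 7, 9] (same object as a)
`a = [11, 28, 40, 49]` → a = [11, 28, 40, 49]
`b.append(635)` → b = [7, 7, 9, 635]
`print(a)` → prints [11, 28, 40, 49]
`print(b)` → prints [7, 7, 9, 635]

Answer:
[11, 28, 40, 49]
[7, 7, 9, 635]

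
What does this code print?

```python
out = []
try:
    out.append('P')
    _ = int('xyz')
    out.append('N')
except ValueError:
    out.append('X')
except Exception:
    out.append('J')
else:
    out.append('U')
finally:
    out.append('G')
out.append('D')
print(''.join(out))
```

Execution trace: 'P' (try body) → 'X' (except ValueError) → 'G' (finally) → 'D' (after the try/except). Output: PXGD

Answer: PXGD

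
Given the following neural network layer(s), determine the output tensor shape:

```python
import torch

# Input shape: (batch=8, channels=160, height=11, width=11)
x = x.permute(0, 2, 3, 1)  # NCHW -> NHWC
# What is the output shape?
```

Input: (8, 160, 11, 11) -> Output: (8, 11, 11, 160)

Answer: (8, 11, 11, 160)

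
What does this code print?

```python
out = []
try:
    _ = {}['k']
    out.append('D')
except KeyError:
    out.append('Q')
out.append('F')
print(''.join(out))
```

Execution trace: 'Q' (except KeyError) → 'F' (after the try/except). Output: QF

Answer: QF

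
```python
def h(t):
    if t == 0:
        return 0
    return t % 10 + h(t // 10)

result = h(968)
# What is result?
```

Sum of digits of 968: 8 + 6 + 9 = 23

Answer: 23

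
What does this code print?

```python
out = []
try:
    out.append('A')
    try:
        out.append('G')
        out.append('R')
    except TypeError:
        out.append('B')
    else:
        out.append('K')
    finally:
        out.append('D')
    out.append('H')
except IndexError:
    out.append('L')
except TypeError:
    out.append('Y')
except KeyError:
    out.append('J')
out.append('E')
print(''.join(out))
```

Execution trace: 'A' (try body) → 'G' (inner try body) → 'R' (inner try body, no exception) → 'K' (inner else) → 'D' (inner finally) → 'H' (try body, no exception) → 'E' (after the try/except). Output: AGRKDHE

Answer: AGRKDHE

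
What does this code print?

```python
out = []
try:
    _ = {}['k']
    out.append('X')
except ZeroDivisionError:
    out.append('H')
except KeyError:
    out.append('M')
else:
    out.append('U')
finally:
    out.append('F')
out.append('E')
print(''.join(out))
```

Execution trace: 'M' (except KeyError) → 'F' (finally) → 'E' (after the try/except). Output: MFE

Answer: MFE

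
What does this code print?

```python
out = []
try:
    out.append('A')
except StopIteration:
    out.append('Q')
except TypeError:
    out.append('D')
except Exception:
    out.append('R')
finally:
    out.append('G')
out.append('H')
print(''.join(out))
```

Execution trace: 'A' (try body, no exception) → 'G' (finally) → 'H' (after the try/except). Output: AGH

Answer: AGH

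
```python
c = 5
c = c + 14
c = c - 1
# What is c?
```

Trace:
`c = 5` → c = 5
`c = c + 14` → c = 19
`c = c - 1` → c = 18
So c = 18

Answer: 18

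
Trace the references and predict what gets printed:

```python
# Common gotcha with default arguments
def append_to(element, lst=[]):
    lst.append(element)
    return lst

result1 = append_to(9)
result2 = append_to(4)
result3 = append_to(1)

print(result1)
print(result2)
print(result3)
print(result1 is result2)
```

Key concept: mutable default argument gotcha.
Step by step:
`result1 = append_to(9)` → result1 = [9]
`result2 = append_to(4)` → result1 = [9, 4] (same object as result2); result2 = [9, 4] (same object as result1)
`result3 = append_to(1)` → result1 = [9, 4, 1] (same object as result2, result3); result2 = [9, 4, 1] (same object as result1, result3); result3 = [9, 4, 1] (same object as result1, result2)
`print(result1)` → prints [9, 4, 1]
`print(result2)` → prints [9, 4, 1]
`print(result3)` → prints [9, 4, 1]
`print(result1 is result2)` → prints True

Answer:
[9, 4, 1]
[9, 4, 1]
[9, 4, 1]
True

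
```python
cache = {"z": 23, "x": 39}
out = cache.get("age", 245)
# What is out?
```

Trace:
`cache = {"z": 23, "x": 39}` → cache = {'z': 23, 'x': 39}
`out = cache.get("age", 245)` → out = 245
So out = 245

Answer: 245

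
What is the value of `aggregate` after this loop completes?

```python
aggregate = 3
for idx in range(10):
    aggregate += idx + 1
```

Start at 3, add 1 to 10 = 58
`aggregate` takes the values: 3 → 4 → 6 → 9 → 13 → 18 → 24 → 31 → 39 → 48 → 58

Answer: 58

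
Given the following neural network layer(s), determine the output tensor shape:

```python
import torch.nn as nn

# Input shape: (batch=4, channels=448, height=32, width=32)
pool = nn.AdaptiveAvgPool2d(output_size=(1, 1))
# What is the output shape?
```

Input: (4, 448, 32, 32) -> Output: (4, 448, 1, 1)

Answer: (4, 448, 1, 1)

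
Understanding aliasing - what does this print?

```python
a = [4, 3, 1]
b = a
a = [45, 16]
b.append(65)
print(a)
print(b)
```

Key concept: rebinding vs mutation: a is rebound to a new list, b still points at the original.
Step by step:
`a = [4, 3, 1]` → a = [4, 3, 1]
`b = a` → b = [4, 3, 1] (same object as a)
`a = [45, 16]` → a = [45, 16]
`b.append(65)` → b = [4, 3, 1, 65]
`print(a)` → prints [45, 16]
`print(b)` → prints [4, 3, 1, 65]

Answer:
[45, 16]
[4, 3, 1, 65]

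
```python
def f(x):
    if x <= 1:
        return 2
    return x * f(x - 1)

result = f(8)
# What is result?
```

f(8) = 8 * 7 * 6 * 5 * 4 * 3 * 2 * 2 = 80640

Answer: 80640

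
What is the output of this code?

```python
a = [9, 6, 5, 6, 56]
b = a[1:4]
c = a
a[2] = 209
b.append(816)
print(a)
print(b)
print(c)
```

Key concept: slice vs alias.
Step by step:
`a = [9, 6, 5, 6, 56]` → a = [9, 6, 5, 6, 56]
`b = a[1:4]` → b = [6, 5, 6]
`c = a` → c = [9, 6, 5, 6, 56] (same object as a)
`a[2] = 209` → a = [9, 6, 209, 6, 56] (same object as c); c = [9, 6, 209, 6, 56] (same object as a)
`b.append(816)` → b = [6, 5, 6, 816]
`print(a)` → prints [9, 6, 209, 6, 56]
`print(b)` → prints [6, 5, 6, 816]
`print(c)` → prints [9, 6, 209, 6, 56]

Answer:
[9, 6, 209, 6, 56]
[6, 5, 6, 816]
[9, 6, 209, 6, 56]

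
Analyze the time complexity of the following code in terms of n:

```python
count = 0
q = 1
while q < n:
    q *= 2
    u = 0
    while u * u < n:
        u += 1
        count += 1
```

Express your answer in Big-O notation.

Each loop level contributes: log n × √n. Multiplying the contributions gives O(√n log n).

Answer: O(√n log n)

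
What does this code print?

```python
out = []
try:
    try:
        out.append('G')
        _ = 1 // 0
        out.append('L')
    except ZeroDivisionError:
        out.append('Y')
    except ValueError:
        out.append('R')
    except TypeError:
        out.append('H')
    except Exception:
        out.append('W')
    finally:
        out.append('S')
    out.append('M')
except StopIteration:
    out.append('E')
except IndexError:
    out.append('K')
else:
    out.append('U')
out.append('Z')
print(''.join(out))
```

Execution trace: 'G' (inner try body) → 'Y' (inner except ZeroDivisionError) → 'S' (inner finally) → 'M' (try body, no exception) → 'U' (else) → 'Z' (after the try/except). Output: GYSMUZ

Answer: GYSMUZ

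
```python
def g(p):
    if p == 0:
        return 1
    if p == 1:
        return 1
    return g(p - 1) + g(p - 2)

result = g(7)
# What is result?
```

Build up from base cases: g(0)=1, g(1)=1, g(2)=2, g(3)=3, g(4)=5, g(5)=8, g(6)=13, ..., g(7)=21

Answer: 21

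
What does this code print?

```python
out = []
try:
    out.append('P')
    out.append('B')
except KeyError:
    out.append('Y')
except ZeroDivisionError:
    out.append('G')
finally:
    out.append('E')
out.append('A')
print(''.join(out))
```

Execution trace: 'P' (try body) → 'B' (try body, no exception) → 'E' (finally) → 'A' (after the try/except). Output: PBEA

Answer: PBEA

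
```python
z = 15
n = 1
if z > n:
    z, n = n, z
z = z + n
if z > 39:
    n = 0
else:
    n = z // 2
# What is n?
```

Trace:
`z = 15` → z = 15
`n = 1` → n = 1
`if z > n: ...` → z > n is True → z = 1; n = 15
`z = z + n` → z = 16
`if z > 39: ...` → z > 39 is False, take else branch → n = 8
So n = 8

Answer: 8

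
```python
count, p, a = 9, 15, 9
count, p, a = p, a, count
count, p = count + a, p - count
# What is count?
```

Trace:
`count, p, a = 9, 15, 9` → count = 9; p = 15; a = 9
`count, p, a = p, a, count` → count = 15; p = 9; a = 9
`count, p = count + a, p - count` → count = 24; p = -6
So count = 24

Answer: 24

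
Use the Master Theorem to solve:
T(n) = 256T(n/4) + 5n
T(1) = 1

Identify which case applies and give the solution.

a=256, b=4, f(n)=5n. log_4(256) = 4. Since c=1 < 4, Case 1 applies: T(n) = Θ(n^log_b(a)) = O(n^4).

Answer: O(n^4) - Case 1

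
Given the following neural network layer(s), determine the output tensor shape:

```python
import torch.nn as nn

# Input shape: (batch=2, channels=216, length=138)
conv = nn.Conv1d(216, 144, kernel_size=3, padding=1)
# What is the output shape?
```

Input: (2, 216, 138) -> Output: (2, 144, 138)

Answer: (2, 144, 138)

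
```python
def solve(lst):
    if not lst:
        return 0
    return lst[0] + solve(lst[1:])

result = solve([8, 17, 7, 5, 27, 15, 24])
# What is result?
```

8 + 17 + 7 + 5 + 27 + 15 + 24 + 0 = 103

Answer: 103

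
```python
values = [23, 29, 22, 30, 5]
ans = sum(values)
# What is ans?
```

Trace:
`values = [23, 29, 22, 30, 5]` → values = [23, 29, 22, 30, 5]
`ans = sum(values)` → ans = 109
So ans = 109

Answer: 109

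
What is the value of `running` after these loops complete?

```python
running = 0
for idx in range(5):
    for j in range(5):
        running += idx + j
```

Sum of all idx+j for idx,j in 5x5
`running` takes the values: 0 → 1 → 3 → 6 → 10 → 11 → 13 → 16 → 20 → 25 → 27 → 30 → 34 → 39 → 45 → 48 → 52 → 57 → 63 → 70 → 74 → 79 → 85 → 92 → 100

Answer: 100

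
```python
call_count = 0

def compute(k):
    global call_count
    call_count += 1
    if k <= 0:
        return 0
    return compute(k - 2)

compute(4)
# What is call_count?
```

Linear recursion stepping by 2: 3 calls from k=4 down to ≤0.

Answer: 3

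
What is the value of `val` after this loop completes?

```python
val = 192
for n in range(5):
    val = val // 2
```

Halve 5 times: 192 // 2^5 = 6
`val` takes the values: 192 → 96 → 48 → 24 → 12 → 6

Answer: 6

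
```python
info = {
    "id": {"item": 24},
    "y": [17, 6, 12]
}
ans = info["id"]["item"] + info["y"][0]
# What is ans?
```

Trace:
`info = { ...` → info = {'id': {'item': 24}, 'y': [17, 6, 12]}
`ans = info["id"]["item"] + info["y"][0]` → ans = 41
So ans = 41

Answer: 41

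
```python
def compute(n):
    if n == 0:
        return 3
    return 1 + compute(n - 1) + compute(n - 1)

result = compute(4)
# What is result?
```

compute(n) = 1 + 2·compute(n-1), compute(0)=3. Closed form: (3+1)·2^4 - 1 = 63.

Answer: 63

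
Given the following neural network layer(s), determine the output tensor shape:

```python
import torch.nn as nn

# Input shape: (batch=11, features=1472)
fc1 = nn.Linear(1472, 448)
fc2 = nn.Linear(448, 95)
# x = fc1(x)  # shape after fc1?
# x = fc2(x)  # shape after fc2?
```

Input: (11, 1472) -> after fc1: (11, 448) -> Output: (11, 95)

Answer: (11, 95)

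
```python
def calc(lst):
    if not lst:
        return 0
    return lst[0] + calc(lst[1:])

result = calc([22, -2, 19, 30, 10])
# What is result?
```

22 + (-2) + 19 + 30 + 10 + 0 = 79

Answer: 79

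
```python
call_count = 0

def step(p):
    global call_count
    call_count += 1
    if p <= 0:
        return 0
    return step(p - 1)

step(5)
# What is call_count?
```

Linear recursion stepping by 1: 6 calls from p=5 down to ≤0.

Answer: 6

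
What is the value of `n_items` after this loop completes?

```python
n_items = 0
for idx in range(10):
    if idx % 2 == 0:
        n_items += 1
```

Count numbers divisible by 2 in range(10)
`n_items` takes the values: 0 → 1 → 2 → 3 → 4 → 5

Answer: 5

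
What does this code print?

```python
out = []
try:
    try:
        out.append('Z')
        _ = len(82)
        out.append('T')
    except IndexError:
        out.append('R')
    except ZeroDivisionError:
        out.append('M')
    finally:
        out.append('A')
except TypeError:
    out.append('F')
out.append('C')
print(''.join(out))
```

Execution trace: 'Z' (inner try body) → 'A' (inner finally) → 'F' (outer except TypeError) → 'C' (after the try/except). Output: ZAFC

Answer: ZAFC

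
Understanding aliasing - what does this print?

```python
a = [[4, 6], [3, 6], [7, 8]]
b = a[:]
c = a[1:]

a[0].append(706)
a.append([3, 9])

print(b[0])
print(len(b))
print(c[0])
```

Key concept: slice with nested mutation.
Step by step:
`a = [[4, 6], [3, 6], [7, 8]]` → a = [[4, 6], [3, 6], [7, 8]]
`b = a[:]` → b = [[4, 6], [3, 6], [7, 8]]
`c = a[1:]` → c = [[3, 6], [7, 8]]
`a[0].append(706)` → a = [[4, 6, 706], [3, 6], [7, 8]]; b = [[4, 6, 706], [3, 6], [7, 8]]
`a.append([3, 9])` → a = [[4, 6, 706], [3, 6], [7, 8], [3, 9]]
`print(b[0])` → prints [4, 6, 706]
`print(len(b))` → prints 3
`print(c[0])` → prints [3, 6]

Answer:
[4, 6, 706]
3
[3, 6]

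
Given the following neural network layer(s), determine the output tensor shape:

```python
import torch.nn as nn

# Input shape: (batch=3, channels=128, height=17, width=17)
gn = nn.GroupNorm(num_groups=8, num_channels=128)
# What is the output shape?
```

Input: (3, 128, 17, 17) -> Output: (3, 128, 17, 17)

Answer: (3, 128, 17, 17)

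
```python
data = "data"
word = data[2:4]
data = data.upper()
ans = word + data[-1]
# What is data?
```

Trace:
`data = "data"` → data = 'data'
`word = data[2:4]` → word = 'ta'
`data = data.upper()` → data = 'DATA'
`ans = word + data[-1]` → ans = 'taA'
So data = 'DATA'

Answer: 'DATA'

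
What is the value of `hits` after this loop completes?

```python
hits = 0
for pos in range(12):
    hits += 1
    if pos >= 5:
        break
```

Loop breaks when pos reaches 5, hits is 6
`hits` takes the values: 0 → 1 → 2 → 3 → 4 → 5 → 6

Answer: 6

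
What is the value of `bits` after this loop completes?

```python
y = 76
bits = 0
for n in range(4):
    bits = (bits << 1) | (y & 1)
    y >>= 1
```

Reverse lowest 4 bits of 76
`bits` takes the values: 0 → 1 → 3

Answer: 3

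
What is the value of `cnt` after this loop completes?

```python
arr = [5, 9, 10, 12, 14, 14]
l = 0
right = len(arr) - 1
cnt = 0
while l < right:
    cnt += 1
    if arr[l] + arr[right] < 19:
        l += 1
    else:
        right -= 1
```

Steps to find pair summing to 19
`cnt` takes the values: 0 → 1 → 2 → 3 → 4 → 5

Answer: 5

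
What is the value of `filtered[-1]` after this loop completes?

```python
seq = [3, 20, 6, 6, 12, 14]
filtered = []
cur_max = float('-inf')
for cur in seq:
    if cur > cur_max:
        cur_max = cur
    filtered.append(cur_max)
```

Running max ends at 20
`filtered` takes the values: [] → [3] → [3, 20] → [3, 20, 20] → [3, 20, 20, 20] → [3, 20, 20, 20, 20] → [3, 20, 20, 20, 20, 20]
So `filtered[-1]` = 20

Answer: 20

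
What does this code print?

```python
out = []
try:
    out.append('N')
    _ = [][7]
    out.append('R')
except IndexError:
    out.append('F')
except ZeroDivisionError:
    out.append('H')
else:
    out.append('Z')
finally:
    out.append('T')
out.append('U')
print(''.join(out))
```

Execution trace: 'N' (try body) → 'F' (except IndexError) → 'T' (finally) → 'U' (after the try/except). Output: NFTU

Answer: NFTU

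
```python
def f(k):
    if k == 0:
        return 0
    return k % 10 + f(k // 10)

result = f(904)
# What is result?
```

Sum of digits of 904: 4 + 0 + 9 = 13

Answer: 13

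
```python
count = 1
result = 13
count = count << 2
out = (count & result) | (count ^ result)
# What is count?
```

Trace:
`count = 1` → count = 1
`result = 13` → result = 13
`count = count << 2` → count = 4
`out = (count & result) | (count ^ result)` → out = 13
So count = 4

Answer: 4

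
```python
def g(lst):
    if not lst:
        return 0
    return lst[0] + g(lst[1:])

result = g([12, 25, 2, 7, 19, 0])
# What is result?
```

12 + 25 + 2 + 7 + 19 + 0 + 0 = 65

Answer: 65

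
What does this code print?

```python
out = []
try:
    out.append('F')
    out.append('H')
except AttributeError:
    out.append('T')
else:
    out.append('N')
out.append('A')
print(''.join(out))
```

Execution trace: 'F' (try body) → 'H' (try body, no exception) → 'N' (else) → 'A' (after the try/except). Output: FHNA

Answer: FHNA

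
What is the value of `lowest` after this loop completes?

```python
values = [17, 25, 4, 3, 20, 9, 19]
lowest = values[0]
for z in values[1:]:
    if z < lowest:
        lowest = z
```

Minimum of [17, 25, 4, 3, 20, 9, 19]
`lowest` takes the values: 17 → 4 → 3

Answer: 3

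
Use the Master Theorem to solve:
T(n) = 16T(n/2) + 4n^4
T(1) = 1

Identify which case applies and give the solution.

a=16, b=2, f(n)=4n^4. log_2(16) = 4. Since c=4 = 4, Case 2 applies: T(n) = Θ(n^log_b(a) · log n) = O(n^4 log n).

Answer: O(n^4 log n) - Case 2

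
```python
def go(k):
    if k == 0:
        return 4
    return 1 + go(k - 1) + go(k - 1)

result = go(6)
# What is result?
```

go(k) = 1 + 2·go(k-1), go(0)=4. Closed form: (4+1)·2^6 - 1 = 319.

Answer: 319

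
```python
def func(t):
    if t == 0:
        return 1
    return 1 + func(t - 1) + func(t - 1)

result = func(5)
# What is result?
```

func(t) = 1 + 2·func(t-1), func(0)=1. Closed form: (1+1)·2^5 - 1 = 63.

Answer: 63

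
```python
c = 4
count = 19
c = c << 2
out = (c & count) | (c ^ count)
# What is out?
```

Trace:
`c = 4` → c = 4
`count = 19` → count = 19
`c = c << 2` → c = 16
`out = (c & count) | (c ^ count)` → out = 19
So out = 19

Answer: 19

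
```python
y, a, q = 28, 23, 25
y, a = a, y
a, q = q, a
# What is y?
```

Trace:
`y, a, q = 28, 23, 25` → y = 28; a = 23; q = 25
`y, a = a, y` → y = 23; a = 28
`a, q = q, a` → a = 25; q = 28
So y = 23

Answer: 23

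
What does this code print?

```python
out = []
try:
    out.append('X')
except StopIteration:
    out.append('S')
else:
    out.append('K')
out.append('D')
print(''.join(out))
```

Execution trace: 'X' (try body, no exception) → 'K' (else) → 'D' (after the try/except). Output: XKD

Answer: XKD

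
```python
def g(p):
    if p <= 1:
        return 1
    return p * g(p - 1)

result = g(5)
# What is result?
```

g(5) = 5 * 4 * 3 * 2 * 1 = 120

Answer: 120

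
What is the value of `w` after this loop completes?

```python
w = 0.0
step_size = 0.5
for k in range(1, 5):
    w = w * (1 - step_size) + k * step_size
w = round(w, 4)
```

Moving average with lr=0.5
`w` takes the values: 0.0 → 0.5 → 1.25 → 2.125 → 3.0625

Answer: 3.0625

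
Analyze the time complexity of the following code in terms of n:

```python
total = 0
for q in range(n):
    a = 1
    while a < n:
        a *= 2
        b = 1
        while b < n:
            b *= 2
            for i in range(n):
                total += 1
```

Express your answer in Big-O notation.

Each loop level contributes: n × log n × log n × n. Multiplying the contributions gives O(n^2 log² n).

Answer: O(n^2 log² n)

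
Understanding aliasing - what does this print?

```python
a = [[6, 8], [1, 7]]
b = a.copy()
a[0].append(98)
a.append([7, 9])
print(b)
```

Key concept: shallow copy with nested lists.
Step by step:
`a = [[6, 8], [1, 7]]` → a = [[6, 8], [1, 7]]
`b = a.copy()` → b = [[6, 8], [1, 7]]
`a[0].append(98)` → a = [[6, 8, 98], [1, 7]]; b = [[6, 8, 98], [1, 7]]
`a.append([7, 9])` → a = [[6, 8, 98], [1, 7], [7, 9]]
`print(b)` → prints [[6, 8, 98], [1, 7]]

Answer: [[6, 8, 98], [1, 7]]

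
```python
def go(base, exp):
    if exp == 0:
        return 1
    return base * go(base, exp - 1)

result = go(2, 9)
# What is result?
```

go(2, 9) = 2 * 2 * 2 * 2 * 2 * 2 * 2 * 2 * 2 = 512

Answer: 512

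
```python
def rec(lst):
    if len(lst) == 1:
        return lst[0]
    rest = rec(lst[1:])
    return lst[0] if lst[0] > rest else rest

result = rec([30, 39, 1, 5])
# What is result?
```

Recursive max over [30, 39, 1, 5] = 39

Answer: 39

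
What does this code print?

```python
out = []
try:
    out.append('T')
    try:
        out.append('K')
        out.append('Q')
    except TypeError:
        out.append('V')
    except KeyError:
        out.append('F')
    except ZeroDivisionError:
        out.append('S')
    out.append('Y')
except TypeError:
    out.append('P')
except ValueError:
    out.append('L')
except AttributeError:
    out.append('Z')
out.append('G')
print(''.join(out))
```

Execution trace: 'T' (try body) → 'K' (inner try body) → 'Q' (inner try body, no exception) → 'Y' (try body, no exception) → 'G' (after the try/except). Output: TKQYG

Answer: TKQYG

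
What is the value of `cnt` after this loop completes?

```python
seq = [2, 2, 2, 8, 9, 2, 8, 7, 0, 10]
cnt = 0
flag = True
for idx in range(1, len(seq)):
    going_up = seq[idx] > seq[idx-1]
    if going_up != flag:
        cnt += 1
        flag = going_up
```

Count direction changes in [2, 2, 2, 8, 9, 2, 8, 7, 0, 10]
`cnt` takes the values: 0 → 1 → 2 → 3 → 4 → 5 → 6

Answer: 6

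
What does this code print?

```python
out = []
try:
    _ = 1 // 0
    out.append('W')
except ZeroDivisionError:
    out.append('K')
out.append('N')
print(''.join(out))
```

Execution trace: 'K' (except ZeroDivisionError) → 'N' (after the try/except). Output: KN

Answer: KN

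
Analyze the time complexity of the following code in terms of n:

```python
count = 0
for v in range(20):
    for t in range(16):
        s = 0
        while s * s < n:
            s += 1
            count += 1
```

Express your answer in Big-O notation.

Each loop level contributes: 1 × 1 × √n. Multiplying the contributions gives O(√n).

Answer: O(√n)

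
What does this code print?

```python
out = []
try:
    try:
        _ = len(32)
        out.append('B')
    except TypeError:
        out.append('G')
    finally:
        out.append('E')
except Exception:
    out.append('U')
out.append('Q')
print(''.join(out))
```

Execution trace: 'G' (inner except TypeError) → 'E' (inner finally) → 'Q' (after the try/except). Output: GEQ

Answer: GEQ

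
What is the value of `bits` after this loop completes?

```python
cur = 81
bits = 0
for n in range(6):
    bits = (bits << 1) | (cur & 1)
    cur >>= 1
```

Reverse lowest 6 bits of 81
`bits` takes the values: 0 → 1 → 2 → 4 → 8 → 17 → 34

Answer: 34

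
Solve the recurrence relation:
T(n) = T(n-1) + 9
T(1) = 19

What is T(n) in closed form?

Unrolling: T(n) = T(1) + 9·(n-1) = 19 + 9(n-1) = 9n + 10.

Answer: T(n) = 9n + 10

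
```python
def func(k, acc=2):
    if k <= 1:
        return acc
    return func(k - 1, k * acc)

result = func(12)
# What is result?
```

Accumulator trace (n, acc): (12, 2) -> (11, 24) -> (10, 264) -> (9, 2640) -> (8, 23760) -> (7, 190080) -> (6, 1330560) -> (5, 7983360) -> (4, 39916800) -> (3, 159667200) -> (2, 479001600) -> (1, 958003200) -> return 958003200

Answer: 958003200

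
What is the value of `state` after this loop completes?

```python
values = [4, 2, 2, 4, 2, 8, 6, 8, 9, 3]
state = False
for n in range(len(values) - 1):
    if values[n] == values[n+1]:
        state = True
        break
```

Check consecutive duplicates in [4, 2, 2, 4, 2, 8, 6, 8, 9, 3]
`state` takes the values: False → True

Answer: True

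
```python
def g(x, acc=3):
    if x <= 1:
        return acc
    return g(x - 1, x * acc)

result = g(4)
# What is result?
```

Accumulator trace (n, acc): (4, 3) -> (3, 12) -> (2, 36) -> (1, 72) -> return 72

Answer: 72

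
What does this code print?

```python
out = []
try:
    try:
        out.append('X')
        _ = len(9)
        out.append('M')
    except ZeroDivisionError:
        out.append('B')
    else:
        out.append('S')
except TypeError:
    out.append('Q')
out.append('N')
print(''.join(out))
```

Execution trace: 'X' (inner try body) → 'Q' (outer except TypeError) → 'N' (after the try/except). Output: XQN

Answer: XQN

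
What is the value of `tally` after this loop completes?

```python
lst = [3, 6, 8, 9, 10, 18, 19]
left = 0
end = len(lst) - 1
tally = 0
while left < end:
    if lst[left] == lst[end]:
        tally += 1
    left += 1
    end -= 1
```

Count matching pairs from ends
`tally` takes the values: 0

Answer: 0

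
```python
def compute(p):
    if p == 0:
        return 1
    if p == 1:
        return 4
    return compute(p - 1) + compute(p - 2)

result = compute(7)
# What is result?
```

Build up from base cases: compute(0)=1, compute(1)=4, compute(2)=5, compute(3)=9, compute(4)=14, compute(5)=23, compute(6)=37, ..., compute(7)=60

Answer: 60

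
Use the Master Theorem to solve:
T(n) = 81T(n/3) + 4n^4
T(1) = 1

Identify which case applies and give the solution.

a=81, b=3, f(n)=4n^4. log_3(81) = 4. Since c=4 = 4, Case 2 applies: T(n) = Θ(n^log_b(a) · log n) = O(n^4 log n).

Answer: O(n^4 log n) - Case 2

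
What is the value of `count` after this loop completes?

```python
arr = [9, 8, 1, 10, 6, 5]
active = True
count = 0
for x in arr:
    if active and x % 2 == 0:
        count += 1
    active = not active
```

Count even values at even positions
`count` takes the values: 0 → 1

Answer: 1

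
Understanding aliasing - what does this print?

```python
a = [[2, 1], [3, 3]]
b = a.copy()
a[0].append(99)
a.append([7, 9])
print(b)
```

Key concept: shallow copy with nested lists.
Step by step:
`a = [[2, 1], [3, 3]]` → a = [[2, 1], [3, 3]]
`b = a.copy()` → b = [[2, 1], [3, 3]]
`a[0].append(99)` → a = [[2, 1, 99], [3, 3]]; b = [[2, 1, 99], [3, 3]]
`a.append([7, 9])` → a = [[2, 1, 99], [3, 3], [7, 9]]
`print(b)` → prints [[2, 1, 99], [3, 3]]

Answer: [[2, 1, 99], [3, 3]]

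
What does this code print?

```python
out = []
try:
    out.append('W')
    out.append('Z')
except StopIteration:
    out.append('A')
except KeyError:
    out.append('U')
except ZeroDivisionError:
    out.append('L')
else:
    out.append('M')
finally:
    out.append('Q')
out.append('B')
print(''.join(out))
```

Execution trace: 'W' (try body) → 'Z' (try body, no exception) → 'M' (else) → 'Q' (finally) → 'B' (after the try/except). Output: WZMQB

Answer: WZMQB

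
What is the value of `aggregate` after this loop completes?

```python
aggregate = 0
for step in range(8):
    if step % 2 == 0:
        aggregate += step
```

Sum of even numbers 0 to 7
`aggregate` takes the values: 0 → 2 → 6 → 12

Answer: 12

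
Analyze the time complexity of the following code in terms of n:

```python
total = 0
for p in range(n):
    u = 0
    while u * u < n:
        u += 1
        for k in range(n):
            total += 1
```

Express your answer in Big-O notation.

Each loop level contributes: n × √n × n. Multiplying the contributions gives O(n^2√n).

Answer: O(n^2√n)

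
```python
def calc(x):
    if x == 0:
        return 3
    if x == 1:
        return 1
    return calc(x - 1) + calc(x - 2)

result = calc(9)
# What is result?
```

Build up from base cases: calc(0)=3, calc(1)=1, calc(2)=4, calc(3)=5, calc(4)=9, calc(5)=14, calc(6)=23, ..., calc(9)=97

Answer: 97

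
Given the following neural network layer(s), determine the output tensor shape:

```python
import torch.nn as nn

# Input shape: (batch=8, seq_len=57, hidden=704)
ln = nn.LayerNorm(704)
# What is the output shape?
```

Input: (8, 57, 704) -> Output: (8, 57, 704)

Answer: (8, 57, 704)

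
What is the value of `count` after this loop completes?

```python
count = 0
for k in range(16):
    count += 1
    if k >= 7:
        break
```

Loop breaks when k reaches 7, count is 8
`count` takes the values: 0 → 1 → 2 → 3 → 4 → 5 → 6 → 7 → 8

Answer: 8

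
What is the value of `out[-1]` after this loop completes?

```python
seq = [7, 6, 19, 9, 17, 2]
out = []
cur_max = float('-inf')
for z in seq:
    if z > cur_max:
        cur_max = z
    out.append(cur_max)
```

Running max ends at 19
`out` takes the values: [] → [7] → [7, 7] → [7, 7, 19] → [7, 7, 19, 19] → [7, 7, 19, 19, 19] → [7, 7, 19, 19, 19, 19]
So `out[-1]` = 19

Answer: 19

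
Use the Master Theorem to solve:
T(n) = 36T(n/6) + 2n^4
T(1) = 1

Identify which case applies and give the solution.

a=36, b=6, f(n)=2n^4. log_6(36) = 2. Since c=4 > 2 and the regularity condition holds (36(n/6)^4 = (36/6^4)n^4 with 36/6^4 < 1), Case 3 applies: T(n) = Θ(f(n)) = O(n^4).

Answer: O(n^4) - Case 3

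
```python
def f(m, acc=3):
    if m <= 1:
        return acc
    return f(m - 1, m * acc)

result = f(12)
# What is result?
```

Accumulator trace (n, acc): (12, 3) -> (11, 36) -> (10, 396) -> (9, 3960) -> (8, 35640) -> (7, 285120) -> (6, 1995840) -> (5, 11975040) -> (4, 59875200) -> (3, 239500800) -> (2, 718502400) -> (1, 1437004800) -> return 1437004800

Answer: 1437004800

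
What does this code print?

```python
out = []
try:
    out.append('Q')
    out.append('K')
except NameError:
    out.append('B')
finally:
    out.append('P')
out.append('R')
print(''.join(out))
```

Execution trace: 'Q' (try body) → 'K' (try body, no exception) → 'P' (finally) → 'R' (after the try/except). Output: QKPR

Answer: QKPR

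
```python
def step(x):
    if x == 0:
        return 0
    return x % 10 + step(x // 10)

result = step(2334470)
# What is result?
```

Sum of digits of 2334470: 0 + 7 + 4 + 4 + 3 + 3 + 2 = 23

Answer: 23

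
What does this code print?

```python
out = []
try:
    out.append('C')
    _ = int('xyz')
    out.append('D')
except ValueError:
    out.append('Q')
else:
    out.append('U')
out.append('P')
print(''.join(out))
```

Execution trace: 'C' (try body) → 'Q' (except ValueError) → 'P' (after the try/except). Output: CQP

Answer: CQP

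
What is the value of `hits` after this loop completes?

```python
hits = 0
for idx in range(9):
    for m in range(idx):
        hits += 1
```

Triangle number: 0+1+2+...+8
`hits` takes the values: 0 → 1 → 2 → 3 → 4 → 5 → 6 → 7 → 8 → 9 → 10 → 11 → 12 → 13 → 14 → 15 → 16 → 17 → 18 → 19 → 20 → 21 → 22 → 23 → 24 → 25 → 26 → 27 → 28 → 29 → 30 → 31 → 32 → 33 → 34 → 35 → 36

Answer: 36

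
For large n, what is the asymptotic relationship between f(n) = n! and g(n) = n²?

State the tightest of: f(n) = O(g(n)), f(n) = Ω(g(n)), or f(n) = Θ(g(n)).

n! vs n²: f(n) = Ω(g(n)) but not O(g(n)) — n! grows strictly faster than n².

Answer: f(n) = Ω(g(n)) but not O(g(n)) — n! grows strictly faster than n².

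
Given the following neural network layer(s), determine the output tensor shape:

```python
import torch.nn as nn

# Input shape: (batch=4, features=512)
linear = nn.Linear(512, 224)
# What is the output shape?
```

Input: (4, 512) -> Output: (4, 224)

Answer: (4, 224)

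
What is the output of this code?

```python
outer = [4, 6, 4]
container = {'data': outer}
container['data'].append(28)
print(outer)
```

Key concept: dict holds reference to list.
Step by step:
`outer = [4, 6, 4]` → outer = [4, 6, 4]
`container = {'data': outer}` → container = {'data': [4, 6, 4]}
`container['data'].append(28)` → outer = [4, 6, 4, 28]; container = {'data': [4, 6, 4, 28]}
`print(outer)` → prints [4, 6, 4, 28]

Answer: [4, 6, 4, 28]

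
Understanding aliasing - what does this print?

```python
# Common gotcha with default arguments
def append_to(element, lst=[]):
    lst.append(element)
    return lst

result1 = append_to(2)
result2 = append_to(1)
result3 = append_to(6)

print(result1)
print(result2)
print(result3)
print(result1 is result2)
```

Key concept: mutable default argument gotcha.
Step by step:
`result1 = append_to(2)` → result1 = [2]
`result2 = append_to(1)` → result1 = [2, 1] (same object as result2); result2 = [2, 1] (same object as result1)
`result3 = append_to(6)` → result1 = [2, 1, 6] (same object as result2, result3); result2 = [2, 1, 6] (same object as result1, result3); result3 = [2, 1, 6] (same object as result1, result2)
`print(result1)` → prints [2, 1, 6]
`print(result2)` → prints [2, 1, 6]
`print(result3)` → prints [2, 1, 6]
`print(result1 is result2)` → prints True

Answer:
[2, 1, 6]
[2, 1, 6]
[2, 1, 6]
True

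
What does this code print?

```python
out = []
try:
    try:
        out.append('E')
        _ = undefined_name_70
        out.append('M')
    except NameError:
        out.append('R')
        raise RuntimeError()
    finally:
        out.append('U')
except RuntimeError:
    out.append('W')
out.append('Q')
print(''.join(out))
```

Execution trace: 'E' (inner try body) → 'R' (inner except NameError) → 'U' (inner finally) → 'W' (outer except RuntimeError) → 'Q' (after the try/except). Output: ERUWQ

Answer: ERUWQ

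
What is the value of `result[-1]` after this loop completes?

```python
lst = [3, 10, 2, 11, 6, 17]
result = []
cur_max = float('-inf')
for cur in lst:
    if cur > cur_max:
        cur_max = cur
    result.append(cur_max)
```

Running max ends at 17
`result` takes the values: [] → [3] → [3, 10] → [3, 10, 10] → [3, 10, 10, 11] → [3, 10, 10, 11, 11] → [3, 10, 10, 11, 11, 17]
So `result[-1]` = 17

Answer: 17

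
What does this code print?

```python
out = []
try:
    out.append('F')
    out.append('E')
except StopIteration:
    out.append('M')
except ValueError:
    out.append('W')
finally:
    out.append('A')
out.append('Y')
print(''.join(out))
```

Execution trace: 'F' (try body) → 'E' (try body, no exception) → 'A' (finally) → 'Y' (after the try/except). Output: FEAY

Answer: FEAY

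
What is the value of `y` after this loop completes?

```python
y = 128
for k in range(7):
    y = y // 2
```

Halve 7 times: 128 // 2^7 = 1
`y` takes the values: 128 → 64 → 32 → 16 → 8 → 4 → 2 → 1

Answer: 1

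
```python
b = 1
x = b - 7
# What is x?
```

Trace:
`b = 1` → b = 1
`x = b - 7` → x = -6
So x = -6

Answer: -6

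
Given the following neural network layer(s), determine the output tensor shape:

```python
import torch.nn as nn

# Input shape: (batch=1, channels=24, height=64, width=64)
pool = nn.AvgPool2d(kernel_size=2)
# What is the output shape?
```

Input: (1, 24, 64, 64) -> Output: (1, 24, 32, 32)

Answer: (1, 24, 32, 32)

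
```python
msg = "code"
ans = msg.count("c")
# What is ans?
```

Trace:
`msg = "code"` → msg = 'code'
`ans = msg.count("c")` → ans = 1
So ans = 1

Answer: 1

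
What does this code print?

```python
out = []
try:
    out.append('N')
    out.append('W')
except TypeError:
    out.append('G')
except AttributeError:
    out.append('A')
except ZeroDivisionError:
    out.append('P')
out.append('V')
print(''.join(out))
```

Execution trace: 'N' (try body) → 'W' (try body, no exception) → 'V' (after the try/except). Output: NWV

Answer: NWV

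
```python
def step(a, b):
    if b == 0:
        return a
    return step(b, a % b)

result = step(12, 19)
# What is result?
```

step(12, 19) -> step(19, 12) -> step(12, 7) -> step(7, 5) -> step(5, 2) -> step(2, 1) -> step(1, 0) -> 1

Answer: 1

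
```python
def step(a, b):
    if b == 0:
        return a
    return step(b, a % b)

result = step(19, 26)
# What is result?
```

step(19, 26) -> step(26, 19) -> step(19, 7) -> step(7, 5) -> step(5, 2) -> step(2, 1) -> step(1, 0) -> 1

Answer: 1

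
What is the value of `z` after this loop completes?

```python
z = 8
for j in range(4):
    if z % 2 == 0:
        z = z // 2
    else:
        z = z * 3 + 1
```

Collatz-style transformation from 8
`z` takes the values: 8 → 4 → 2 → 1 → 4

Answer: 4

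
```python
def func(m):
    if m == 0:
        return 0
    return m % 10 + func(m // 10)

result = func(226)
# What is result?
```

Sum of digits of 226: 6 + 2 + 2 = 10

Answer: 10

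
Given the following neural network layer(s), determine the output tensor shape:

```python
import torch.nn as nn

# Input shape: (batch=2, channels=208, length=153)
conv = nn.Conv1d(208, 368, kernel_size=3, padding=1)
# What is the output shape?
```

Input: (2, 208, 153) -> Output: (2, 368, 153)

Answer: (2, 368, 153)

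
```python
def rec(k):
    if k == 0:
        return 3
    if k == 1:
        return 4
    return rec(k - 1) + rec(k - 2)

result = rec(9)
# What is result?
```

Build up from base cases: rec(0)=3, rec(1)=4, rec(2)=7, rec(3)=11, rec(4)=18, rec(5)=29, rec(6)=47, ..., rec(9)=199

Answer: 199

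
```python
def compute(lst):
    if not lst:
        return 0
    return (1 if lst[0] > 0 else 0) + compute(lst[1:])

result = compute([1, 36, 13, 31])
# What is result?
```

Count of positive elements in [1, 36, 13, 31] = 4

Answer: 4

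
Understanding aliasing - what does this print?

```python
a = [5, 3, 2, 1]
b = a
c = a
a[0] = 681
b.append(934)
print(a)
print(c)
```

Key concept: multiple aliases.
Step by step:
`a = [5, 3, 2, 1]` → a = [5, 3, 2, 1]
`b = a` → b = [5, 3, 2, 1] (same object as a)
`c = a` → c = [5, 3, 2, 1] (same object as a, b)
`a[0] = 681` → a = [681, 3, 2, 1] (same object as b, c); b = [681, 3, 2, 1] (same object as a, c); c = [681, 3, 2, 1] (same object as a, b)
`b.append(934)` → a = [681, 3, 2, 1, 934] (same object as b, c); b = [681, 3, 2, 1, 934] (same object as a, c); c = [681, 3, 2, 1, 934] (same object as a, b)
`print(a)` → prints [681, 3, 2, 1, 934]
`print(c)` → prints [681, 3, 2, 1, 934]

Answer:
[681, 3, 2, 1, 934]
[681, 3, 2, 1, 934]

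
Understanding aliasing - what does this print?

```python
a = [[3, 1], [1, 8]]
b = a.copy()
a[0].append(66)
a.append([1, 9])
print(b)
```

Key concept: shallow copy with nested lists.
Step by step:
`a = [[3, 1], [1, 8]]` → a = [[3, 1], [1, 8]]
`b = a.copy()` → b = [[3, 1], [1, 8]]
`a[0].append(66)` → a = [[3, 1, 66], [1, 8]]; b = [[3, 1, 66], [1, 8]]
`a.append([1, 9])` → a = [[3, 1, 66], [1, 8], [1, 9]]
`print(b)` → prints [[3, 1, 66], [1, 8]]

Answer: [[3, 1, 66], [1, 8]]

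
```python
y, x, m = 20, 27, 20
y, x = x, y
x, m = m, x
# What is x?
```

Trace:
`y, x, m = 20, 27, 20` → y = 20; x = 27; m = 20
`y, x = x, y` → y = 27; x = 20
`x, m = m, x` → x = 20; m = 20
So x = 20

Answer: 20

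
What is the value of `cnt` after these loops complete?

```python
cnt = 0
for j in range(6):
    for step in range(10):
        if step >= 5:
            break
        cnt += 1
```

Inner breaks at 5, outer runs 6 times
`cnt` takes the values: 0 → 1 → 2 → 3 → 4 → 5 → 6 → 7 → 8 → 9 → 10 → 11 → 12 → 13 → 14 → 15 → 16 → 17 → 18 → 19 → 20 → 21 → 22 → 23 → 24 → 25 → 26 → 27 → 28 → 29 → 30

Answer: 30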